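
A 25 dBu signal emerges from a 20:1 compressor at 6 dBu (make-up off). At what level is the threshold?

Gain reduction = 25 − 6 = 19 dB; output overshoot = GR / (R − 1) = 19 / 19 = 1 dB.
Threshold = output − output overshoot = 6 − 1 = 5 dBu.

5 dBu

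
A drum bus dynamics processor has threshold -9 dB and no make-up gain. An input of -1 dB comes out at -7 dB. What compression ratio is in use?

Input overshoot = -1 − (-9) = 8 dB; output overshoot = -7 − (-9) = 2 dB.
Ratio = 8 / 2 = 4.

4:1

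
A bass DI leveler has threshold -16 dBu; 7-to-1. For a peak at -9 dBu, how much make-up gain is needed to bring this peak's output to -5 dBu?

Overshoot 7 dB → 7/7 = 1 dB after compression, so the compressed level is -16 + 1 = -15 dBu.
Make-up = target − compressed = -5 − (-15) = 10 dB.

10 dB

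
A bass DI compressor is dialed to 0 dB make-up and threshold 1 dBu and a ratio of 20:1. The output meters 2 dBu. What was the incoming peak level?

21 dBu

The compressed level sits 2 − 1 = 1 dB over threshold.
Input overshoot = R × output overshoot = 20 dB → input = 1 + 20 = 21 dBu.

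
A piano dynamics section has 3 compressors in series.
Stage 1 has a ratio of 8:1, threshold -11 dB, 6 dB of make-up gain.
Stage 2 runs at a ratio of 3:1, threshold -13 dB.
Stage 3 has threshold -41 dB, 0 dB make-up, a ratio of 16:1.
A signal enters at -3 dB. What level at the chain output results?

-39.0625 dB

Stage 1: overshoot 8 dB → 8/8 = 1 dB → -10 dB; +6 dB make-up → -4 dB.
Stage 2: -4 dB is 9 dB over -13 dB; at 3:1 that becomes 3 dB over, giving -10 dB.
Stage 3: 31 dB above -41 dB, reduced 16:1 to 1.9375 dB above → -39.0625 dB.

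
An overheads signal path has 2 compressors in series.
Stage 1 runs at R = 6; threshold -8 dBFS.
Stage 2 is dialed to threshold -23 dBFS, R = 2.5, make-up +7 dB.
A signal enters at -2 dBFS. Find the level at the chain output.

-9.6 dBFS

Stage 1: -2 dBFS is 6 dB over -8 dBFS; at 6:1 that becomes 1 dB over, giving -7 dBFS.
Stage 2: overshoot 16 dB → 16/2.5 = 6.4 dB → -16.6 dBFS; +7 dB make-up → -9.6 dBFS.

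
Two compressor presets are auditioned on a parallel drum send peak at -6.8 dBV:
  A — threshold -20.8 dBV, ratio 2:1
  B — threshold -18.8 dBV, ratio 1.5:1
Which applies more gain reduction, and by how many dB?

A, by 3 dB

A: overshoot 14 dB → output overshoot 7 dB → GR 7 dB.
B: overshoot 12 dB → output overshoot 8 dB → GR 4 dB.
A applies 3 dB more gain reduction.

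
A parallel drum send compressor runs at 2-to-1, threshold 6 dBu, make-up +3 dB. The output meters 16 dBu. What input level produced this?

20 dBu

Remove make-up: 16 − 3 = 13 dBu.
That's 7 dB above the 6 dBu threshold.
Input overshoot = R × output overshoot = 14 dB → input = 6 + 14 = 20 dBu.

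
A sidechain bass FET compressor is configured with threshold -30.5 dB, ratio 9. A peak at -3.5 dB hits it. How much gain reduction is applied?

Overshoot = -3.5 − (-30.5) = 27 dB.
After 9:1 compression the overshoot becomes 27/9 = 3 dB.
So the signal is attenuated by 27 − 3 = 24 dB.

24 dB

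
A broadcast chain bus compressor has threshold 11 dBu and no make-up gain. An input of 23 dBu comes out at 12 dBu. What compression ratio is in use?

12:1

Input overshoot = 23 − 11 = 12 dB; output overshoot = 12 − 11 = 1 dB.
Ratio = 12 / 1 = 12.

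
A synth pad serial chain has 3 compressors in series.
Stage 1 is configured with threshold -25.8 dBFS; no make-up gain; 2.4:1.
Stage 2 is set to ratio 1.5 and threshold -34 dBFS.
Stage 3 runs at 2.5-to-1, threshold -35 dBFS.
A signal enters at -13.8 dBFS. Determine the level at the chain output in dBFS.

-31.08 dBFS

Stage 1: -13.8 dBFS is 12 dB over -25.8 dBFS; at 2.4:1 that becomes 5 dB over, giving -20.8 dBFS.
Stage 2: 13.2 dB above -34 dBFS, reduced 1.5:1 to 8.8 dB above → -25.2 dBFS.
Stage 3: overshoot 9.8 dB → 9.8/2.5 = 3.92 dB → -31.08 dBFS.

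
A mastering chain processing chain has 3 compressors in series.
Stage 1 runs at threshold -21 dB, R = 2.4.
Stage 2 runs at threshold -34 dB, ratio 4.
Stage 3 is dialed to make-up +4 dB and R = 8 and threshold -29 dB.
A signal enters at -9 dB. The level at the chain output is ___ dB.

-25.5 dB

Stage 1: overshoot 12 dB → 12/2.4 = 5 dB → -16 dB.
Stage 2: overshoot 18 dB → 18/4 = 4.5 dB → -29.5 dB.
Stage 3: -29.5 dB is at or below the -29 dB threshold — no compression; make-up brings it to -25.5 dB.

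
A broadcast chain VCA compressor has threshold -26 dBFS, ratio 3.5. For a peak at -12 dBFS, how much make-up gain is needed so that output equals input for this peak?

Without make-up, output = threshold + overshoot/3.5 = -26 + 4 = -22 dBFS.
Gap to target: 10 dB.

10 dB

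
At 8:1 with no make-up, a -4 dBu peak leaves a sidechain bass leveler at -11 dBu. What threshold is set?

-12 dBu

Input is 8 dB above T (since output overshoot × R = input overshoot: (-11 − T)·8 = -4 − T gives T = -12 dBu).
Check: -12 + (-4 − (-12))/8 = -12 + 1 = -11 dBu. ✓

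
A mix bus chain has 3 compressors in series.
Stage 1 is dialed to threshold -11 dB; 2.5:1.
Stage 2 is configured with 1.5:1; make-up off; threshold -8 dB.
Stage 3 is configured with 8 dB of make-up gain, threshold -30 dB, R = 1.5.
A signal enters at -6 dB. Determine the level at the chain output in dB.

-8 dB

Stage 1: -6 dB is 5 dB over -11 dB; at 2.5:1 that becomes 2 dB over, giving -9 dB.
Stage 2: -9 dB ≤ -8 dB, so stage 2 doesn't engage; output -9 dB.
Stage 3: overshoot 21 dB → 21/1.5 = 14 dB → -16 dB; +8 dB make-up → -8 dB.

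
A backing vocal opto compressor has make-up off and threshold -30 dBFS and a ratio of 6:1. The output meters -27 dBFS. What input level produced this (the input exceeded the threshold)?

-12 dBFS

The compressed level sits -27 − (-30) = 3 dB over threshold.
Undo the ratio: input overshoot = 3 × 6 = 18 dB, giving input = -12 dBFS.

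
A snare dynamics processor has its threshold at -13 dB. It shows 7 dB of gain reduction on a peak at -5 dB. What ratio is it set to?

8:1

Input overshoot = -5 − (-13) = 8 dB.
Output overshoot = 8 − 7 = 1 dB.
Ratio = input overshoot / output overshoot = 8 / 1 = 8.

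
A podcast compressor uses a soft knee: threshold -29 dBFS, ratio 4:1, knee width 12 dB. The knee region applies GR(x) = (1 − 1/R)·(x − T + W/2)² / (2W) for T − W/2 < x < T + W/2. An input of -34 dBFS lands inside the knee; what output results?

-34.03125 dBFS

x − T + W/2 = -34 − (-29) + 6 = 1.
GR = (1 − 1/4) × 1² / 24 = 0.75 × 1 / 24 = 0.03125 dB.
Output = -34 − 0.03125 = -34.03125 dBFS.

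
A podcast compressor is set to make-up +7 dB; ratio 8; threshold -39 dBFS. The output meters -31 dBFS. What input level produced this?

Stripping the +7 dB make-up gives -38 dBFS at the gain stage.
That's 1 dB above the -39 dBFS threshold.
Input overshoot = R × output overshoot = 8 dB → input = -39 + 8 = -31 dBFS.

-31 dBFS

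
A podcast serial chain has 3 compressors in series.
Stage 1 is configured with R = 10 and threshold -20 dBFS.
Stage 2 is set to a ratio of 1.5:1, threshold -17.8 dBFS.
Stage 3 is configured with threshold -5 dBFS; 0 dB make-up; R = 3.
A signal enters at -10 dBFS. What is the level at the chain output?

-19 dBFS

Stage 1: 10 dB above -20 dBFS, reduced 10:1 to 1 dB above → -19 dBFS.
Stage 2: below threshold (-19 ≤ -17.8); passes unchanged; output -19 dBFS.
Stage 3: -19 dBFS is at or below the -5 dBFS threshold — no compression; output -19 dBFS.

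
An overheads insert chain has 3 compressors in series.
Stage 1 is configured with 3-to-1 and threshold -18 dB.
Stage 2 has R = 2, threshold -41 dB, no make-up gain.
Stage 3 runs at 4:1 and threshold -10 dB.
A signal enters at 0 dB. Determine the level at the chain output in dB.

Stage 1: 18 dB above -18 dB, reduced 3:1 to 6 dB above → -12 dB.
Stage 2: overshoot 29 dB → 29/2 = 14.5 dB → -26.5 dB.
Stage 3: -26.5 dB is at or below the -10 dB threshold — no compression; output -26.5 dB.

-26.5 dB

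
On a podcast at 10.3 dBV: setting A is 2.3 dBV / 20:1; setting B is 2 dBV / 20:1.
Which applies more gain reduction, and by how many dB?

A: GR = 8 − 8/20 = 7.6 dB.
B: GR = 8.3 − 8.3/20 = 7.885 dB.
B applies 0.285 dB more gain reduction.

B, by 0.285 dB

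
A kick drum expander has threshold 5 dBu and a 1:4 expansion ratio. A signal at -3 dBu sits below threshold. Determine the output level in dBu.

-27 dBu

Below threshold, a 1:4 expander applies gain = (4−1)×(T − x) of attenuation.
(4−1) × 8 = 24 dB, so output = -3 − 24 = -27 dBu.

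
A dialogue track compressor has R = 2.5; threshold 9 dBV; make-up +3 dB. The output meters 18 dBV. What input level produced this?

24 dBV

Stripping the +3 dB make-up gives 15 dBV at the gain stage.
That's 6 dB above the 9 dBV threshold.
Input overshoot = R × output overshoot = 15 dB → input = 9 + 15 = 24 dBV.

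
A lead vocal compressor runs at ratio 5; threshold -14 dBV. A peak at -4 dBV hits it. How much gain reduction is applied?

Overshoot = -4 − (-14) = 10 dB.
A 5:1 ratio leaves 2 dB of that excess.
GR = overshoot in − overshoot out = 10 − 2 = 8 dB.

8 dB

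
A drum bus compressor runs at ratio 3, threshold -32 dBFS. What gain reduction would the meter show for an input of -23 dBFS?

6 dB

The signal is 9 dB above threshold.
At 3:1, output sits 9/3 = 3 dB above threshold.
Gain reduction = 9 − 3 = 6 dB.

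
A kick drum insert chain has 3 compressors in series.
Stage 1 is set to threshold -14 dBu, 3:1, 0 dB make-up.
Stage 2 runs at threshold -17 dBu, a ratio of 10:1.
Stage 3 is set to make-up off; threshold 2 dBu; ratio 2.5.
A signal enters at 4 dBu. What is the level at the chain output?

-16.1 dBu

Stage 1: overshoot 18 dB → 18/3 = 6 dB → -8 dBu.
Stage 2: 9 dB above -17 dBu, reduced 10:1 to 0.9 dB above → -16.1 dBu.
Stage 3: below threshold (-16.1 ≤ 2); passes unchanged; output -16.1 dBu.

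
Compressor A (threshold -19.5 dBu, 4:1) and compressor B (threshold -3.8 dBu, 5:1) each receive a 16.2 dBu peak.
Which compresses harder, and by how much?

A, by 10.775 dB

A: overshoot 35.7 dB → output overshoot 8.925 dB → GR 26.775 dB.
B: overshoot 20 dB → output overshoot 4 dB → GR 16 dB.
A reduces 10.775 dB more.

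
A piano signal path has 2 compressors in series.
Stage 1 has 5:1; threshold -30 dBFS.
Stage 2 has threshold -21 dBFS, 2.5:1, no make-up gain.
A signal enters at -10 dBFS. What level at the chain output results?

Stage 1: -10 dBFS is 20 dB over -30 dBFS; at 5:1 that becomes 4 dB over, giving -26 dBFS.
Stage 2: -26 dBFS is at or below the -21 dBFS threshold — no compression; output -26 dBFS.

-26 dBFS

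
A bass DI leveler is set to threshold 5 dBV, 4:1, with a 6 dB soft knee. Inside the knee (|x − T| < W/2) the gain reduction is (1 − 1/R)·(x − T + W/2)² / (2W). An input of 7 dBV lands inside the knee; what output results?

5.4375 dBV

x − T + W/2 = 7 − 5 + 3 = 5.
GR = (1 − 1/4) × 5² / 12 = 0.75 × 25 / 12 = 1.5625 dB.
Output = 7 − 1.5625 = 5.4375 dBV.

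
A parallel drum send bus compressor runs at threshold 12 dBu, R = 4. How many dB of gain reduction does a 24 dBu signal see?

9 dB

The signal is 12 dB above threshold.
At 4:1, output sits 12/4 = 3 dB above threshold.
Gain reduction = 12 − 3 = 9 dB.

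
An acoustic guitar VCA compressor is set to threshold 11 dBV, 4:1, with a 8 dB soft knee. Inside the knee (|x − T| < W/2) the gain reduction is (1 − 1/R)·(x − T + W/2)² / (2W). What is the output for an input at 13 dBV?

x − T + W/2 = 13 − 11 + 4 = 6.
GR = (1 − 1/4) × 6² / 16 = 0.75 × 36 / 16 = 1.6875 dB.
Output = 13 − 1.6875 = 11.3125 dBV.

11.3125 dBV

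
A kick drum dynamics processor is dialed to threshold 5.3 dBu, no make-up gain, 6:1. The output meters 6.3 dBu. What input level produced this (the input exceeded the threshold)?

11.3 dBu

That's 1 dB above the 5.3 dBu threshold.
Input overshoot = R × output overshoot = 6 dB → input = 5.3 + 6 = 11.3 dBu.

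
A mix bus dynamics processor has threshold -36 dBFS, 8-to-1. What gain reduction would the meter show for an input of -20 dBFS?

-20 dBFS exceeds the threshold by 16 dB.
At 8:1, output sits 16/8 = 2 dB above threshold.
Gain reduction = 16 − 2 = 14 dB.

14 dB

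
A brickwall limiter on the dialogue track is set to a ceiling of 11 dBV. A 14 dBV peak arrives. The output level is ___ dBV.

11 dBV

A brickwall limiter is an ∞:1 compressor: any input above the ceiling is clamped to 11 dBV.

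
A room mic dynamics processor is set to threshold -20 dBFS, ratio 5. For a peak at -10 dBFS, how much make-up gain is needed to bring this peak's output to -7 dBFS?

11 dB

Overshoot 10 dB → 10/5 = 2 dB after compression, so the compressed level is -20 + 2 = -18 dBFS.
Make-up = target − compressed = -7 − (-18) = 11 dB.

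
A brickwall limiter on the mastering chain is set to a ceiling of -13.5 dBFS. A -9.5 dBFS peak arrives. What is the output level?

-13.5 dBFS

A brickwall limiter is an ∞:1 compressor: any input above the ceiling is clamped to -13.5 dBFS.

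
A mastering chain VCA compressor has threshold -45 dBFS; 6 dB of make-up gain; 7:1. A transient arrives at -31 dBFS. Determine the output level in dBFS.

-37 dBFS

Overshoot: -31 − (-45) = 14 dB.
7:1 compression reduces that to 14/7 = 2 dB over.
So the level is -45 + 2 = -43 dBFS; make-up adds 6 dB, giving -37 dBFS.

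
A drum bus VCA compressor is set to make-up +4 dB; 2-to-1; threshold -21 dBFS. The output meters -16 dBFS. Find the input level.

Stripping the +4 dB make-up gives -20 dBFS at the gain stage.
Post-compression overshoot = -20 − (-21) = 1 dB.
Input overshoot = R × output overshoot = 2 dB → input = -21 + 2 = -19 dBFS.

-19 dBFS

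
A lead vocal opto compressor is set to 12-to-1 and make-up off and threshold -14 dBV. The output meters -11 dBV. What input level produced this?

22 dBV

Post-compression overshoot = -11 − (-14) = 3 dB.
Input overshoot = R × output overshoot = 36 dB → input = -14 + 36 = 22 dBV.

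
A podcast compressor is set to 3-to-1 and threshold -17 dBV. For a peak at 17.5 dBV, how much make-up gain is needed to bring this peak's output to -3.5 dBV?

2 dB

Without make-up, output = threshold + overshoot/3 = -17 + 11.5 = -5.5 dBV.
Gap to target: 2 dB.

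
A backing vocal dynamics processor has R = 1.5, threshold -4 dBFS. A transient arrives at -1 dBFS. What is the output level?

-2 dBFS

Overshoot: -1 − (-4) = 3 dB.
1.5:1 compression reduces that to 3/1.5 = 2 dB over.
So the level is -4 + 2 = -2 dBFS.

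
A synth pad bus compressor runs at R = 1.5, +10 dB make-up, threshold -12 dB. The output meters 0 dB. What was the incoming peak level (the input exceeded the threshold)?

-9 dB

Before make-up, the level was 0 − 10 = -10 dB.
That's 2 dB above the -12 dB threshold.
Undo the ratio: input overshoot = 2 × 1.5 = 3 dB, giving input = -9 dB.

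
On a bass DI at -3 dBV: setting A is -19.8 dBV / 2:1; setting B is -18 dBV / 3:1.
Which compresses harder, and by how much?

A: 16.8 dB over, compressed to 8.4 dB over, so 8.4 dB of GR.
B: 15 dB over, compressed to 5 dB over, so 10 dB of GR.
B applies 1.6 dB more gain reduction.

B, by 1.6 dB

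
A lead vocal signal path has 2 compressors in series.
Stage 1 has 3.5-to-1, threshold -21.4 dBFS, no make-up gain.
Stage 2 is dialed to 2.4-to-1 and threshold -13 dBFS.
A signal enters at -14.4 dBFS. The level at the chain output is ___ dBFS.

Stage 1: overshoot 7 dB → 7/3.5 = 2 dB → -19.4 dBFS.
Stage 2: -19.4 dBFS ≤ -13 dBFS, so stage 2 doesn't engage; output -19.4 dBFS.

-19.4 dBFS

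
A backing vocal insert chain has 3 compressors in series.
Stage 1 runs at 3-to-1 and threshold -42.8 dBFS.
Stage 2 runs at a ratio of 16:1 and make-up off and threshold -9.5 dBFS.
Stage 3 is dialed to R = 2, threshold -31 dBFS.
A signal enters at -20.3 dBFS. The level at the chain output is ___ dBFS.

-35.3 dBFS

Stage 1: overshoot 22.5 dB → 22.5/3 = 7.5 dB → -35.3 dBFS.
Stage 2: below threshold (-35.3 ≤ -9.5); passes unchanged; output -35.3 dBFS.
Stage 3: -35.3 dBFS is at or below the -31 dBFS threshold — no compression; output -35.3 dBFS.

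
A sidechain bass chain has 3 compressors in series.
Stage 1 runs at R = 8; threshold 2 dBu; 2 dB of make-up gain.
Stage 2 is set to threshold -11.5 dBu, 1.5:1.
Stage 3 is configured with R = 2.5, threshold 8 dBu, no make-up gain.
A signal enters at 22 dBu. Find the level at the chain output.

Stage 1: overshoot 20 dB → 20/8 = 2.5 dB → 4.5 dBu; +2 dB make-up → 6.5 dBu.
Stage 2: overshoot 18 dB → 18/1.5 = 12 dB → 0.5 dBu.
Stage 3: 0.5 dBu ≤ 8 dBu, so stage 3 doesn't engage; output 0.5 dBu.

0.5 dBu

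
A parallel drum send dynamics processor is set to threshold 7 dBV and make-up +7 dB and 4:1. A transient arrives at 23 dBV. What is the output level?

The input is 16 dB above the 7 dBV threshold.
The 16 dB excess becomes 4 dB after 4:1 reduction.
Output = 7 + 4 = 11 dBV; make-up adds 7 dB, giving 18 dBV.

18 dBV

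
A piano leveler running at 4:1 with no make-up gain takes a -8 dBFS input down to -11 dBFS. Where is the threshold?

Gain reduction = -8 − (-11) = 3 dB; output overshoot = GR / (R − 1) = 3 / 3 = 1 dB.
Threshold = output − output overshoot = -11 − 1 = -12 dBFS.

-12 dBFS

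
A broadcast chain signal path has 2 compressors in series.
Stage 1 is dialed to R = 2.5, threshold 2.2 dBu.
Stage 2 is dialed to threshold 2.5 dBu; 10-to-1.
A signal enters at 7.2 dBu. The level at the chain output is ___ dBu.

Stage 1: 5 dB above 2.2 dBu, reduced 2.5:1 to 2 dB above → 4.2 dBu.
Stage 2: 4.2 dBu is 1.7 dB over 2.5 dBu; at 10:1 that becomes 0.17 dB over, giving 2.67 dBu.

2.67 dBu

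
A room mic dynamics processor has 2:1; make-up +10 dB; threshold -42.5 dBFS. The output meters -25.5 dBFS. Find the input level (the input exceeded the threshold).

-28.5 dBFS

Before make-up, the level was -25.5 − 10 = -35.5 dBFS.
Post-compression overshoot = -35.5 − (-42.5) = 7 dB.
Input overshoot = R × output overshoot = 14 dB → input = -42.5 + 14 = -28.5 dBFS.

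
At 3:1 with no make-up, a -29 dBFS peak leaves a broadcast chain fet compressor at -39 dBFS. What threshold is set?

-44 dBFS

Let T be the threshold. Output overshoot = (input overshoot)/R, so -39 − T = (-29 − T)/3.
3·(-39 − T) = -29 − T → 2·T = -117 − (-29) = -88.
T = -88/2 = -44 dBFS.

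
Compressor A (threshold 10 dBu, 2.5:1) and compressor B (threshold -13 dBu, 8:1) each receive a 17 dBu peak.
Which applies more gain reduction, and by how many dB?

A: GR = 7 − 7/2.5 = 4.2 dB.
B: GR = 30 − 30/8 = 26.25 dB.
B reduces 22.05 dB more.

B, by 22.05 dB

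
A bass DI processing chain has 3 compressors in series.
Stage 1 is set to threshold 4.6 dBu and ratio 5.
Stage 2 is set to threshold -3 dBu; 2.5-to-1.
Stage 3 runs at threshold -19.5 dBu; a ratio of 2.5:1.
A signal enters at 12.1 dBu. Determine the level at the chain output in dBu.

Stage 1: 12.1 dBu is 7.5 dB over 4.6 dBu; at 5:1 that becomes 1.5 dB over, giving 6.1 dBu.
Stage 2: 9.1 dB above -3 dBu, reduced 2.5:1 to 3.64 dB above → 0.64 dBu.
Stage 3: overshoot 20.14 dB → 20.14/2.5 = 8.056 dB → -11.444 dBu.

-11.444 dBu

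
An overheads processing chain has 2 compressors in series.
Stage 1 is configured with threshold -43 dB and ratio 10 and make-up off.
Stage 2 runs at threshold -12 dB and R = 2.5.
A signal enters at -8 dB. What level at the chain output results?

-39.5 dB

Stage 1: 35 dB above -43 dB, reduced 10:1 to 3.5 dB above → -39.5 dB.
Stage 2: -39.5 dB ≤ -12 dB, so stage 2 doesn't engage; output -39.5 dB.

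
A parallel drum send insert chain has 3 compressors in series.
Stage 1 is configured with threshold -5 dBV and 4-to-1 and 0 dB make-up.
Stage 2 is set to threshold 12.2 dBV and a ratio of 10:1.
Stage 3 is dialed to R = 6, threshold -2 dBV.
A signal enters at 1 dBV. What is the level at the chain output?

-3.5 dBV

Stage 1: overshoot 6 dB → 6/4 = 1.5 dB → -3.5 dBV.
Stage 2: below threshold (-3.5 ≤ 12.2); passes unchanged; output -3.5 dBV.
Stage 3: below threshold (-3.5 ≤ -2); passes unchanged; output -3.5 dBV.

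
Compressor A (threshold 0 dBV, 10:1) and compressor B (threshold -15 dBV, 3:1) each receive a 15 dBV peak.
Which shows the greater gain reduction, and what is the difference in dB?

B, by 6.5 dB

A: GR = 15 − 15/10 = 13.5 dB.
B: GR = 30 − 30/3 = 20 dB.
B reduces 6.5 dB more.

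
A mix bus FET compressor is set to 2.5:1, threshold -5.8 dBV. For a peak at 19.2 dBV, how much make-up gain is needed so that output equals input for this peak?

Without make-up, output = threshold + overshoot/2.5 = -5.8 + 10 = 4.2 dBV.
Gap to target: 15 dB.

15 dB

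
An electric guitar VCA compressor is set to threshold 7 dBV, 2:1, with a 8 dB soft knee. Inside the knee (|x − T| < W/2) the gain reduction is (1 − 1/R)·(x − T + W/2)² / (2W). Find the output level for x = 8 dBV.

7.21875 dBV

x − T + W/2 = 8 − 7 + 4 = 5.
GR = (1 − 1/2) × 5² / 16 = 0.5 × 25 / 16 = 0.78125 dB.
Output = 8 − 0.78125 = 7.21875 dBV.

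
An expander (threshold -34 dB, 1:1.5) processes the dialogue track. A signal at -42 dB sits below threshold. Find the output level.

Undershoot = (-34) − (-42) = 8 dB.
At 1:1.5, that expands to 12 dB under threshold.
Output = -34 − 12 = -46 dB.

-46 dB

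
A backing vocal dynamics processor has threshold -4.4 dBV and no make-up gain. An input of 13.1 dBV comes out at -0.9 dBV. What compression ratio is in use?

5:1

Input overshoot = 13.1 − (-4.4) = 17.5 dB; output overshoot = -0.9 − (-4.4) = 3.5 dB.
Ratio = 17.5 / 3.5 = 5.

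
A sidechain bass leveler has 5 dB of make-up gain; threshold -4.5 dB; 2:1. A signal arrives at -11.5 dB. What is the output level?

-6.5 dB

-11.5 dB is 7 dB below the -4.5 dB threshold, so no gain reduction is applied.
Make-up gain adds 5 dB: -11.5 + 5 = -6.5 dB.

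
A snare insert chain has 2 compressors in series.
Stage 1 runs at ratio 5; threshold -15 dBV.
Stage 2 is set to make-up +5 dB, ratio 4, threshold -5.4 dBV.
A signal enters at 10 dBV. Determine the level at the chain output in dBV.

-5 dBV

Stage 1: 10 dBV is 25 dB over -15 dBV; at 5:1 that becomes 5 dB over, giving -10 dBV.
Stage 2: below threshold (-10 ≤ -5.4); passes unchanged; make-up brings it to -5 dBV.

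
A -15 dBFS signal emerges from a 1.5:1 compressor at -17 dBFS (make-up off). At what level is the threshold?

Gain reduction = -15 − (-17) = 2 dB; output overshoot = GR / (R − 1) = 2 / 0.5 = 4 dB.
Threshold = output − output overshoot = -17 − 4 = -21 dBFS.

-21 dBFS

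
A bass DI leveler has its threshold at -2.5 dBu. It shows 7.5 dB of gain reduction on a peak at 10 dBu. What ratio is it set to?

Input overshoot = 10 − (-2.5) = 12.5 dB.
Output overshoot = 12.5 − 7.5 = 5 dB.
Ratio = input overshoot / output overshoot = 12.5 / 5 = 2.5.

2.5:1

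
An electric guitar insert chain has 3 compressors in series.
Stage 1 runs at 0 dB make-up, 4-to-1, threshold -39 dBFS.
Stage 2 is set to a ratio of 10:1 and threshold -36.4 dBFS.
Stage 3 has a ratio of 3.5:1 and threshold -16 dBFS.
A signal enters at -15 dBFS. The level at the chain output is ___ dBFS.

-36.06 dBFS

Stage 1: 24 dB above -39 dBFS, reduced 4:1 to 6 dB above → -33 dBFS.
Stage 2: overshoot 3.4 dB → 3.4/10 = 0.34 dB → -36.06 dBFS.
Stage 3: -36.06 dBFS is at or below the -16 dBFS threshold — no compression; output -36.06 dBFS.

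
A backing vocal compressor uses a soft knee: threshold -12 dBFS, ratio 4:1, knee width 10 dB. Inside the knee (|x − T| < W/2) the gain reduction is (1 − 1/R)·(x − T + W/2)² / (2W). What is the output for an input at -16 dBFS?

-16.0375 dBFS

x − T + W/2 = -16 − (-12) + 5 = 1.
GR = (1 − 1/4) × 1² / 20 = 0.75 × 1 / 20 = 0.0375 dB.
Output = -16 − 0.0375 = -16.0375 dBFS.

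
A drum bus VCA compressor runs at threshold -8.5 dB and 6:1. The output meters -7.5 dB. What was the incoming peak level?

-2.5 dB

That's 1 dB above the -8.5 dB threshold.
Input overshoot = R × output overshoot = 6 dB → input = -8.5 + 6 = -2.5 dB.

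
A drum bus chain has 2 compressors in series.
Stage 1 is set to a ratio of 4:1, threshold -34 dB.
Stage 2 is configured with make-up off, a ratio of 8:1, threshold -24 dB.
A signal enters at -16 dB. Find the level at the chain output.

Stage 1: -16 dB is 18 dB over -34 dB; at 4:1 that becomes 4.5 dB over, giving -29.5 dB.
Stage 2: below threshold (-29.5 ≤ -24); passes unchanged; output -29.5 dB.

-29.5 dB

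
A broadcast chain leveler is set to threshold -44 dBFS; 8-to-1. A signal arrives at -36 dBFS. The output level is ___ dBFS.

-43 dBFS

Overshoot: -36 − (-44) = 8 dB.
8:1 compression reduces that to 8/8 = 1 dB over.
So the level is -44 + 1 = -43 dBFS.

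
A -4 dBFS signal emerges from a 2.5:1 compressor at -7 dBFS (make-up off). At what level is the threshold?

-9 dBFS

Gain reduction = -4 − (-7) = 3 dB; output overshoot = GR / (R − 1) = 3 / 1.5 = 2 dB.
Threshold = output − output overshoot = -7 − 2 = -9 dBFS.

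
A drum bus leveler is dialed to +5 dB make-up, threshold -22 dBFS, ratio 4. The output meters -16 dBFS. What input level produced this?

-18 dBFS

Stripping the +5 dB make-up gives -21 dBFS at the gain stage.
Post-compression overshoot = -21 − (-22) = 1 dB.
Before 4:1 compression the overshoot was 1 × 4 = 4 dB, so input = -22 + 4 = -18 dBFS.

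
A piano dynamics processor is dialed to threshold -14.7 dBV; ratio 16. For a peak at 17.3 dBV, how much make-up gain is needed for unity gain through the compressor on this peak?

Overshoot 32 dB → 32/16 = 2 dB after compression, so the compressed level is -14.7 + 2 = -12.7 dBV.
Make-up = target − compressed = 17.3 − (-12.7) = 30 dB.

30 dB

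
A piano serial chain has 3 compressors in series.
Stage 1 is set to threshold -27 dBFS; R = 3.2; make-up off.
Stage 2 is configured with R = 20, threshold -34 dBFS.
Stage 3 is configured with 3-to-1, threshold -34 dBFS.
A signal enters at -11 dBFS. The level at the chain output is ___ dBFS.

-33.8 dBFS

Stage 1: -11 dBFS is 16 dB over -27 dBFS; at 3.2:1 that becomes 5 dB over, giving -22 dBFS.
Stage 2: 12 dB above -34 dBFS, reduced 20:1 to 0.6 dB above → -33.4 dBFS.
Stage 3: overshoot 0.6 dB → 0.6/3 = 0.2 dB → -33.8 dBFS.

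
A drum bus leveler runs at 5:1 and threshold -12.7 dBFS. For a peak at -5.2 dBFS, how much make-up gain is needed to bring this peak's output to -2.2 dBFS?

9 dB

The peak compresses to -12.7 + 7.5/5 = -11.2 dBFS.
To reach -2.2 dBFS requires -2.2 − (-11.2) = 9 dB of make-up.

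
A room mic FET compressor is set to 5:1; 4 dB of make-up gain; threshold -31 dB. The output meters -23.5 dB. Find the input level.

-13.5 dB

Before make-up, the level was -23.5 − 4 = -27.5 dB.
Post-compression overshoot = -27.5 − (-31) = 3.5 dB.
Undo the ratio: input overshoot = 3.5 × 5 = 17.5 dB, giving input = -13.5 dB.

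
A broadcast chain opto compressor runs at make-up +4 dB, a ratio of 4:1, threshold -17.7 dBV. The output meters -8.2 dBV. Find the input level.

Stripping the +4 dB make-up gives -12.2 dBV at the gain stage.
The compressed level sits -12.2 − (-17.7) = 5.5 dB over threshold.
Input overshoot = R × output overshoot = 22 dB → input = -17.7 + 22 = 4.3 dBV.

4.3 dBV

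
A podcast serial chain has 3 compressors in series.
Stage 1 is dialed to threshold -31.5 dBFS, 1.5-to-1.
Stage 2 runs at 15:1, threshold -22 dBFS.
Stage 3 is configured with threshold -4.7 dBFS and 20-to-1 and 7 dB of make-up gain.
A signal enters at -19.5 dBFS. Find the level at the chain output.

Stage 1: overshoot 12 dB → 12/1.5 = 8 dB → -23.5 dBFS.
Stage 2: -23.5 dBFS is at or below the -22 dBFS threshold — no compression; output -23.5 dBFS.
Stage 3: below threshold (-23.5 ≤ -4.7); passes unchanged; make-up brings it to -16.5 dBFS.

-16.5 dBFS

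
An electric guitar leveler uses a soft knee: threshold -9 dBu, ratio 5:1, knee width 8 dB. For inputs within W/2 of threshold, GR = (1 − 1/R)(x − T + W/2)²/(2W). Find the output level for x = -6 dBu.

-8.45 dBu

x − T + W/2 = -6 − (-9) + 4 = 7.
GR = (1 − 1/5) × 7² / 16 = 0.8 × 49 / 16 = 2.45 dB.
Output = -6 − 2.45 = -8.45 dBu.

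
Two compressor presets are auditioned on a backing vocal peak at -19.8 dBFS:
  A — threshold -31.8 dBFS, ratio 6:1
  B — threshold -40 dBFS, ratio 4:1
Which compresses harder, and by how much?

B, by 5.15 dB

A: GR = 12 − 12/6 = 10 dB.
B: GR = 20.2 − 20.2/4 = 15.15 dB.
B reduces 5.15 dB more.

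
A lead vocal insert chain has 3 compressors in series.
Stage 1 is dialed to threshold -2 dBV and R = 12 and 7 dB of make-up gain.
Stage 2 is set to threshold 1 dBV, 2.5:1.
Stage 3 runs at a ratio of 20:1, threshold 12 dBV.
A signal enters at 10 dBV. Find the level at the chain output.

3 dBV

Stage 1: 10 dBV is 12 dB over -2 dBV; at 12:1 that becomes 1 dB over, giving -1 dBV; +7 dB make-up → 6 dBV.
Stage 2: overshoot 5 dB → 5/2.5 = 2 dB → 3 dBV.
Stage 3: 3 dBV ≤ 12 dBV, so stage 3 doesn't engage; output 3 dBV.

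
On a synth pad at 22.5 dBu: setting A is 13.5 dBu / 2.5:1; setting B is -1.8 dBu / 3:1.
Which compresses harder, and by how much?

A: GR = 9 − 9/2.5 = 5.4 dB.
B: GR = 24.3 − 24.3/3 = 16.2 dB.
Difference: 10.8 dB in favour of B.

B, by 10.8 dB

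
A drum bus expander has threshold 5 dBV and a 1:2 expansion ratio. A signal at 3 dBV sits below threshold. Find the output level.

1 dBV

Undershoot = 5 − 3 = 2 dB.
At 1:2, that expands to 4 dB under threshold.
Output = 5 − 4 = 1 dBV.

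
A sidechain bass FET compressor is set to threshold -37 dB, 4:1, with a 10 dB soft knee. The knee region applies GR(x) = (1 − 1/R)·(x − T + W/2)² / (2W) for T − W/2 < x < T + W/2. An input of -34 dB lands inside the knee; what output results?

x − T + W/2 = -34 − (-37) + 5 = 8.
GR = (1 − 1/4) × 8² / 20 = 0.75 × 64 / 20 = 2.4 dB.
Output = -34 − 2.4 = -36.4 dB.

-36.4 dB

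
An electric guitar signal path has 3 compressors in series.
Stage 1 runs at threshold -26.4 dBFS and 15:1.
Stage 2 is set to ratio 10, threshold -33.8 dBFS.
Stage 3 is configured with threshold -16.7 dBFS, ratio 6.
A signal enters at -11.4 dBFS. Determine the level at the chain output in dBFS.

-32.96 dBFS

Stage 1: -11.4 dBFS is 15 dB over -26.4 dBFS; at 15:1 that becomes 1 dB over, giving -25.4 dBFS.
Stage 2: -25.4 dBFS is 8.4 dB over -33.8 dBFS; at 10:1 that becomes 0.84 dB over, giving -32.96 dBFS.
Stage 3: -32.96 dBFS is at or below the -16.7 dBFS threshold — no compression; output -32.96 dBFS.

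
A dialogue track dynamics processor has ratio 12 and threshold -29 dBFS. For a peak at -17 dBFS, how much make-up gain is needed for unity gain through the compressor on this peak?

11 dB

Without make-up, output = threshold + overshoot/12 = -29 + 1 = -28 dBFS.
Gap to target: 11 dB.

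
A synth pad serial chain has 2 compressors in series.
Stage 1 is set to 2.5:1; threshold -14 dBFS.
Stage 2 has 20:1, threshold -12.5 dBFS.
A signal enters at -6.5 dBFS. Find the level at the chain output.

-12.425 dBFS

Stage 1: overshoot 7.5 dB → 7.5/2.5 = 3 dB → -11 dBFS.
Stage 2: 1.5 dB above -12.5 dBFS, reduced 20:1 to 0.075 dB above → -12.425 dBFS.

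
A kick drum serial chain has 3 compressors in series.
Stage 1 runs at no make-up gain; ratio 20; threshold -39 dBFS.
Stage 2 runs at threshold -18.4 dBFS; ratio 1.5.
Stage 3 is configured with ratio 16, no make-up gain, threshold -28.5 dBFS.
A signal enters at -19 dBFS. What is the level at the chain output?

-38 dBFS

Stage 1: -19 dBFS is 20 dB over -39 dBFS; at 20:1 that becomes 1 dB over, giving -38 dBFS.
Stage 2: below threshold (-38 ≤ -18.4); passes unchanged; output -38 dBFS.
Stage 3: below threshold (-38 ≤ -28.5); passes unchanged; output -38 dBFS.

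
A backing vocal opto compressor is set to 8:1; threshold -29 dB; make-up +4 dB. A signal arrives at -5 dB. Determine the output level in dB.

The input is 24 dB above the -29 dB threshold.
At 8:1 the overshoot is divided by 8, leaving 3 dB above threshold.
So the level is -29 + 3 = -26 dB; make-up adds 4 dB, giving -22 dB.

-22 dB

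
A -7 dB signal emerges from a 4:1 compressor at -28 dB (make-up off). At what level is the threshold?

-35 dB

Input is 28 dB above T (since output overshoot × R = input overshoot: (-28 − T)·4 = -7 − T gives T = -35 dB).
Check: -35 + (-7 − (-35))/4 = -35 + 7 = -28 dB. ✓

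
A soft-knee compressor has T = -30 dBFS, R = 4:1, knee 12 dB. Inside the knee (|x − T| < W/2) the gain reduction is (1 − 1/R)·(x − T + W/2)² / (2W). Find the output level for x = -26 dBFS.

-29.125 dBFS

x − T + W/2 = -26 − (-30) + 6 = 10.
GR = (1 − 1/4) × 10² / 24 = 0.75 × 100 / 24 = 3.125 dB.
Output = -26 − 3.125 = -29.125 dBFS.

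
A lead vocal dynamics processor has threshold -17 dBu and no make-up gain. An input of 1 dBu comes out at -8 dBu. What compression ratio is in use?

Input overshoot = 1 − (-17) = 18 dB; output overshoot = -8 − (-17) = 9 dB.
Ratio = 18 / 9 = 2.

2:1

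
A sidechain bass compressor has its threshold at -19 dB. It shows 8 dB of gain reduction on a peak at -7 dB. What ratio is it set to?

Input overshoot = -7 − (-19) = 12 dB.
Output overshoot = 12 − 8 = 4 dB.
Ratio = input overshoot / output overshoot = 12 / 4 = 3.

3:1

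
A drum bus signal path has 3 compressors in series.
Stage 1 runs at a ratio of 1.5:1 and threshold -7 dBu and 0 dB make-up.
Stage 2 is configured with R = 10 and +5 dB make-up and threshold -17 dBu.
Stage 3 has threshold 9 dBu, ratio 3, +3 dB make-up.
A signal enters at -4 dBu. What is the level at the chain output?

Stage 1: 3 dB above -7 dBu, reduced 1.5:1 to 2 dB above → -5 dBu.
Stage 2: 12 dB above -17 dBu, reduced 10:1 to 1.2 dB above → -15.8 dBu; +5 dB make-up → -10.8 dBu.
Stage 3: -10.8 dBu is at or below the 9 dBu threshold — no compression; make-up brings it to -7.8 dBu.

-7.8 dBu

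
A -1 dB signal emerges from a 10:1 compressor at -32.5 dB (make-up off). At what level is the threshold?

-36 dB

Let T be the threshold. Output overshoot = (input overshoot)/R, so -32.5 − T = (-1 − T)/10.
10·(-32.5 − T) = -1 − T → 9·T = -325 − (-1) = -324.
T = -324/9 = -36 dB.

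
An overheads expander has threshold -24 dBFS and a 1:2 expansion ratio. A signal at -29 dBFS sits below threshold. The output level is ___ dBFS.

Below threshold, a 1:2 expander applies gain = (2−1)×(T − x) of attenuation.
(2−1) × 5 = 5 dB, so output = -29 − 5 = -34 dBFS.

-34 dBFS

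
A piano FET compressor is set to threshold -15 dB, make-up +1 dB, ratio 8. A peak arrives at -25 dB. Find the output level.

-24 dB

-25 dB is 10 dB below the -15 dB threshold, so no gain reduction is applied.
Make-up gain adds 1 dB: -25 + 1 = -24 dB.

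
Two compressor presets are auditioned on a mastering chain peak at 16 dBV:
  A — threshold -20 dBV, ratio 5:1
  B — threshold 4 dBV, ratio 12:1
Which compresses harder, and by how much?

A, by 17.8 dB

A: GR = 36 − 36/5 = 28.8 dB.
B: GR = 12 − 12/12 = 11 dB.
Difference: 17.8 dB in favour of A.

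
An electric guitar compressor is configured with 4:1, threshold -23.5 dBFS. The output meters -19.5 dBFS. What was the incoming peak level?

-7.5 dBFS

That's 4 dB above the -23.5 dBFS threshold.
Input overshoot = R × output overshoot = 16 dB → input = -23.5 + 16 = -7.5 dBFS.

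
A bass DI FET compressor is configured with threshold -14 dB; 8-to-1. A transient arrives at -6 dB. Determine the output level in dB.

-13 dB

Overshoot: -6 − (-14) = 8 dB.
At 8:1 the overshoot is divided by 8, leaving 1 dB above threshold.
So the level is -14 + 1 = -13 dB.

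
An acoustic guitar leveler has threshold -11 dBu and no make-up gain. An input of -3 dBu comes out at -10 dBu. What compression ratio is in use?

8:1

Input overshoot = -3 − (-11) = 8 dB; output overshoot = -10 − (-11) = 1 dB.
Ratio = 8 / 1 = 8.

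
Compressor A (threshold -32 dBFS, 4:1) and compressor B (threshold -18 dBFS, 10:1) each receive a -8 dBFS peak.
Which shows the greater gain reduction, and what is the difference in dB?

A: overshoot 24 dB → output overshoot 6 dB → GR 18 dB.
B: overshoot 10 dB → output overshoot 1 dB → GR 9 dB.
A applies 9 dB more gain reduction.

A, by 9 dB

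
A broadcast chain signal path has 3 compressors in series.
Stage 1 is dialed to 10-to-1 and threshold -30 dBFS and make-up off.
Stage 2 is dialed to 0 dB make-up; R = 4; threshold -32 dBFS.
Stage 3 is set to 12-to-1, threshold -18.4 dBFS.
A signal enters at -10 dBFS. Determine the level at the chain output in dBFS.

Stage 1: -10 dBFS is 20 dB over -30 dBFS; at 10:1 that becomes 2 dB over, giving -28 dBFS.
Stage 2: -28 dBFS is 4 dB over -32 dBFS; at 4:1 that becomes 1 dB over, giving -31 dBFS.
Stage 3: -31 dBFS is at or below the -18.4 dBFS threshold — no compression; output -31 dBFS.

-31 dBFS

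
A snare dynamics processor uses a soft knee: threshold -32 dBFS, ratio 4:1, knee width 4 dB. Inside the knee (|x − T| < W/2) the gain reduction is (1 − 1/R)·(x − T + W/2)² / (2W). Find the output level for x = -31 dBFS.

x − T + W/2 = -31 − (-32) + 2 = 3.
GR = (1 − 1/4) × 3² / 8 = 0.75 × 9 / 8 = 0.84375 dB.
Output = -31 − 0.84375 = -31.84375 dBFS.

-31.84375 dBFS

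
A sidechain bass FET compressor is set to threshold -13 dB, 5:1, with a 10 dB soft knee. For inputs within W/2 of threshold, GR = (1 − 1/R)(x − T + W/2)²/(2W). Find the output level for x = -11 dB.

-12.96 dB

x − T + W/2 = -11 − (-13) + 5 = 7.
GR = (1 − 1/5) × 7² / 20 = 0.8 × 49 / 20 = 1.96 dB.
Output = -11 − 1.96 = -12.96 dB.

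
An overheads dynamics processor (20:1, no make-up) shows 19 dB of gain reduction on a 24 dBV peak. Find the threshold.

Gain reduction = 24 − 5 = 19 dB; output overshoot = GR / (R − 1) = 19 / 19 = 1 dB.
Threshold = output − output overshoot = 5 − 1 = 4 dBV.

4 dBV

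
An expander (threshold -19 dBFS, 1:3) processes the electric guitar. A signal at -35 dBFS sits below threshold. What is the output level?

Undershoot = (-19) − (-35) = 16 dB.
At 1:3, that expands to 48 dB under threshold.
Output = -19 − 48 = -67 dBFS.

-67 dBFS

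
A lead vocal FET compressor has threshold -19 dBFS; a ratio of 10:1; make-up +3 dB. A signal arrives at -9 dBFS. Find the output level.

-15 dBFS

Overshoot: -9 − (-19) = 10 dB.
10:1 compression reduces that to 10/10 = 1 dB over.
That puts the output at -18 dBFS; make-up adds 3 dB, giving -15 dBFS.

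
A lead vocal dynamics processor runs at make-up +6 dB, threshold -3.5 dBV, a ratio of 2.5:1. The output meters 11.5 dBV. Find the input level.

19 dBV

Stripping the +6 dB make-up gives 5.5 dBV at the gain stage.
That's 9 dB above the -3.5 dBV threshold.
Before 2.5:1 compression the overshoot was 9 × 2.5 = 22.5 dB, so input = -3.5 + 22.5 = 19 dBV.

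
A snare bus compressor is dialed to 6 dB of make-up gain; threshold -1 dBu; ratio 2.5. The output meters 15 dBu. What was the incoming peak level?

Stripping the +6 dB make-up gives 9 dBu at the gain stage.
Post-compression overshoot = 9 − (-1) = 10 dB.
Before 2.5:1 compression the overshoot was 10 × 2.5 = 25 dB, so input = -1 + 25 = 24 dBu.

24 dBu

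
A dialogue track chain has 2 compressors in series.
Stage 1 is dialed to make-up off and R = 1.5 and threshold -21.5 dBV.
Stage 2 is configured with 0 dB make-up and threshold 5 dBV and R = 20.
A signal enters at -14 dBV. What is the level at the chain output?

-16.5 dBV

Stage 1: -14 dBV is 7.5 dB over -21.5 dBV; at 1.5:1 that becomes 5 dB over, giving -16.5 dBV.
Stage 2: -16.5 dBV is at or below the 5 dBV threshold — no compression; output -16.5 dBV.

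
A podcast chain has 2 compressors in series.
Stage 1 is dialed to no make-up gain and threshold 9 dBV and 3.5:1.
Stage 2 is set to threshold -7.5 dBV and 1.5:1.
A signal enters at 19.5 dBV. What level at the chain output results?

Stage 1: 19.5 dBV is 10.5 dB over 9 dBV; at 3.5:1 that becomes 3 dB over, giving 12 dBV.
Stage 2: overshoot 19.5 dB → 19.5/1.5 = 13 dB → 5.5 dBV.

5.5 dBV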